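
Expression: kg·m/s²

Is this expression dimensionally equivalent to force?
Yes

The expression kg·m/s² has dimensions [L M T^-2], which is exactly force [L M T^-2].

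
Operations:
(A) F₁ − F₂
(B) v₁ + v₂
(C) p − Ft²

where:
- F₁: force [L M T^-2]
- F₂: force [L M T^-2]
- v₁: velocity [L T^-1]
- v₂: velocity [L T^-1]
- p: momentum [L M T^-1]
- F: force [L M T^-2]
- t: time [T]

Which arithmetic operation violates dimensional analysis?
(C) p − Ft²

(A) F₁ − F₂: F₁ [L M T^-2] and F₂ [L M T^-2] — same dimensions ✓
(B) v₁ + v₂: v₁ [L T^-1] and v₂ [L T^-1] — same dimensions ✓
(C) p − Ft²: p [L M T^-1] and Ft² [L M] — different dimensions cannot be added/subtracted ✗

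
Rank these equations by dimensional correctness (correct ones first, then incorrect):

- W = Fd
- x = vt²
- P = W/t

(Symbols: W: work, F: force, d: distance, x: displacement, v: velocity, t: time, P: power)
Dimensionally correct: W = Fd, P = W/t
Dimensionally incorrect: x = vt²
Ordered (correct first, then incorrect): W = Fd, P = W/t, x = vt²

- W = Fd: LHS [L^2 M T^-2], RHS [L^2 M T^-2] → correct ✓
- x = vt²: LHS [L], RHS [L T] → incorrect ✗
- P = W/t: LHS [L^2 M T^-3], RHS [L^2 M T^-3] → correct ✓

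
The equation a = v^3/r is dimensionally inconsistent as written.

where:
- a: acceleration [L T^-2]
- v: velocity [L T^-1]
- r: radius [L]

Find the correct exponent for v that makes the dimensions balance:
The exponent of v should be 2: a = v^2/r

The LHS a has dimensions [L T^-2]; v has dimensions [L T^-1].
As written, the RHS v^3/r (exponent 3 on v) has dimensions [L^2 T^-3], which does not match.
With exponent 2, the RHS v^2/r has dimensions [L T^-2], matching the LHS.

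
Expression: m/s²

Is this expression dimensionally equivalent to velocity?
No

The expression m/s² has dimensions [L T^-2], but velocity has dimensions [L T^-1].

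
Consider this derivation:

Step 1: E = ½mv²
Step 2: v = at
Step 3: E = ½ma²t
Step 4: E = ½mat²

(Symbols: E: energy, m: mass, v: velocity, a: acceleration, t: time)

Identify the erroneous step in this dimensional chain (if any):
Step 3

Step 1: E = ½mv² → LHS [L^2 M T^-2], RHS [L^2 M T^-2] ✓
Step 2: v = at → LHS [L T^-1], RHS [L T^-1] ✓
Step 3: E = ½ma²t → LHS [L^2 M T^-2], RHS [L^2 M T^-3] ✗

The first dimensional inconsistency appears in step 3: E = ½ma²t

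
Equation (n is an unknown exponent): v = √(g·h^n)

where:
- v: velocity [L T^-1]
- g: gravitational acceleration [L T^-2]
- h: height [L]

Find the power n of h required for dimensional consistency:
n = 1

v has dimensions [L T^-1]; h has dimensions [L].
With n = 1: √(g·h^1) has dimensions [L T^-1], matching the LHS ✓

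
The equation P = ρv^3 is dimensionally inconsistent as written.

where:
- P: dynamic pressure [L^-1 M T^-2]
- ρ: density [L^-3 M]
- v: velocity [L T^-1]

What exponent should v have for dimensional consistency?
The exponent of v should be 2: P = ρv^2

The LHS P has dimensions [L^-1 M T^-2]; v has dimensions [L T^-1].
As written, the RHS ρv^3 (exponent 3 on v) has dimensions [M T^-3], which does not match.
With exponent 2, the RHS ρv^2 has dimensions [L^-1 M T^-2], matching the LHS.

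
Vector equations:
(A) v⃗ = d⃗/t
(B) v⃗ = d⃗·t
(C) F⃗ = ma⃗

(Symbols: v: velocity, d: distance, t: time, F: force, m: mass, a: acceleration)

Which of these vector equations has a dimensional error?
(B) v⃗ = d⃗·t

(A) v⃗ = d⃗/t: LHS [L T^-1], RHS [L T^-1] ✓ — displacement (vector) divided by time (scalar)
(B) v⃗ = d⃗·t: LHS [L T^-1], RHS [L T] ✗ — velocity is displacement per time; should be d⃗/t
(C) F⃗ = ma⃗: LHS [L M T^-2], RHS [L M T^-2] ✓ — Force and acceleration are vectors, mass is a scalar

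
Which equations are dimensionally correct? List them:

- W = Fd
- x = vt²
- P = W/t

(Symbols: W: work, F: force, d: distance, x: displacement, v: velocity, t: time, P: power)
Dimensionally correct: W = Fd, P = W/t
Dimensionally incorrect: x = vt²
Ordered (correct first, then incorrect): W = Fd, P = W/t, x = vt²

- W = Fd: LHS [L^2 M T^-2], RHS [L^2 M T^-2] → correct ✓
- x = vt²: LHS [L], RHS [L T] → incorrect ✗
- P = W/t: LHS [L^2 M T^-3], RHS [L^2 M T^-3] → correct ✓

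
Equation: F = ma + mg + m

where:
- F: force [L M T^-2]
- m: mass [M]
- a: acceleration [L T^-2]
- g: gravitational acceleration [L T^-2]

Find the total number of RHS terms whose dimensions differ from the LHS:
1

LHS F: [L M T^-2]
- ma: [L M T^-2] ✓
- mg: [L M T^-2] ✓
- m: [M] ✗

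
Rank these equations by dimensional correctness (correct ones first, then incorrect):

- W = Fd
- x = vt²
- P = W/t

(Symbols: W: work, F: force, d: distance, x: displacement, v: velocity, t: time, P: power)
Dimensionally correct: W = Fd, P = W/t
Dimensionally incorrect: x = vt²
Ordered (correct first, then incorrect): W = Fd, P = W/t, x = vt²

- W = Fd: LHS [L^2 M T^-2], RHS [L^2 M T^-2] → correct ✓
- x = vt²: LHS [L], RHS [L T] → incorrect ✗
- P = W/t: LHS [L^2 M T^-3], RHS [L^2 M T^-3] → correct ✓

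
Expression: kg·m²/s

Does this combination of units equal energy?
No

The expression kg·m²/s has dimensions [L^2 M T^-1], but energy has dimensions [L^2 M T^-2].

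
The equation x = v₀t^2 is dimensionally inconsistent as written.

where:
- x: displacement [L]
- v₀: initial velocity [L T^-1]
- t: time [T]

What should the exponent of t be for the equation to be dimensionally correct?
The exponent of t should be 1: x = v₀t

The LHS x has dimensions [L]; t has dimensions [T].
As written, the RHS v₀t^2 (exponent 2 on t) has dimensions [L T], which does not match.
With exponent 1, the RHS v₀t has dimensions [L], matching the LHS.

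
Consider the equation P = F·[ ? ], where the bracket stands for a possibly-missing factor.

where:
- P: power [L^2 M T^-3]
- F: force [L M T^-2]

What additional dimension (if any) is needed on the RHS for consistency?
[L T^-1] — velocity (e.g. v)

P has dimensions [L^2 M T^-3]; F has dimensions [L M T^-2].
The bracketed factor must supply [L^2 M T^-3] / [L M T^-2] = [L T^-1].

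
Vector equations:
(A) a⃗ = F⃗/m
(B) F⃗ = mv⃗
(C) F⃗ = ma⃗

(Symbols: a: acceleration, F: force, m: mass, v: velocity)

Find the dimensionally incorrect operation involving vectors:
(B) F⃗ = mv⃗

(A) a⃗ = F⃗/m: LHS [L T^-2], RHS [L T^-2] ✓ — force (vector) divided by mass (scalar)
(B) F⃗ = mv⃗: LHS [L M T^-2], RHS [L M T^-1] ✗ — mass times velocity is momentum, not force; should be ma⃗
(C) F⃗ = ma⃗: LHS [L M T^-2], RHS [L M T^-2] ✓ — Force and acceleration are vectors, mass is a scalar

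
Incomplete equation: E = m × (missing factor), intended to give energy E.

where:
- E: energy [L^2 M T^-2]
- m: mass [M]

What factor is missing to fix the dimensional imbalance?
v² (velocity squared), dimensions [L^2 T^-2]

E has dimensions [L^2 M T^-2] and m has dimensions [M].
The missing factor must have dimensions [L^2 M T^-2] / [M] = [L^2 T^-2], i.e. velocity squared (v²).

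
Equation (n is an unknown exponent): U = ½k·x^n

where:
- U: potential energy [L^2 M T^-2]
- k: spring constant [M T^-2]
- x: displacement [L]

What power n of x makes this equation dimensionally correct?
n = 2

U has dimensions [L^2 M T^-2]; x has dimensions [L].
The rest of the RHS has dimensions [M T^-2], so x^n must supply [L^2].
With n = 2: ½k·x^2 has dimensions [L^2 M T^-2], matching the LHS ✓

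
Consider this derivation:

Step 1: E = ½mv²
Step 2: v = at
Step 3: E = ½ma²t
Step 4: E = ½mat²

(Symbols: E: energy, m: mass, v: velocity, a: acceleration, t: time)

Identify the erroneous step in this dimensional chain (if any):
Step 3

Step 1: E = ½mv² → LHS [L^2 M T^-2], RHS [L^2 M T^-2] ✓
Step 2: v = at → LHS [L T^-1], RHS [L T^-1] ✓
Step 3: E = ½ma²t → LHS [L^2 M T^-2], RHS [L^2 M T^-3] ✗

The first dimensional inconsistency appears in step 3: E = ½ma²t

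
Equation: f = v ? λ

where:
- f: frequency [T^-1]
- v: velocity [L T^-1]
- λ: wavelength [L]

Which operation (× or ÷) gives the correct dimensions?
division (÷): f = v ÷ λ

f [T^-1]; v [L T^-1]; λ [L].
v × λ → [L^2 T^-1] ✗
v ÷ λ → [T^-1] ✓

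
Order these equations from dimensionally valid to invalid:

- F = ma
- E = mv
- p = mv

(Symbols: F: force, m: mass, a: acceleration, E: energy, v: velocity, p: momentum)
Dimensionally correct: F = ma, p = mv
Dimensionally incorrect: E = mv
Ordered (correct first, then incorrect): F = ma, p = mv, E = mv

- F = ma: LHS [L M T^-2], RHS [L M T^-2] → correct ✓
- E = mv: LHS [L^2 M T^-2], RHS [L M T^-1] → incorrect ✗
- p = mv: LHS [L M T^-1], RHS [L M T^-1] → correct ✓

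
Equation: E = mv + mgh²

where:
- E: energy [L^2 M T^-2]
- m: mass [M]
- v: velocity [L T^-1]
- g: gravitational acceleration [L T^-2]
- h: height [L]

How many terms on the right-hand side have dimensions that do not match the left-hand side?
2

LHS E: [L^2 M T^-2]
- mv: [L M T^-1] ✗
- mgh²: [L^3 M T^-2] ✗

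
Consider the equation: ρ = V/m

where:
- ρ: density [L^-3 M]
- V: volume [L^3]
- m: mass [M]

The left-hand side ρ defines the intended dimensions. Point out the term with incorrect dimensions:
The right-hand side term V/m

ρ has dimensions [L^-3 M], but V/m has dimensions [L^3 M^-1], so the term V/m is dimensionally wrong for ρ.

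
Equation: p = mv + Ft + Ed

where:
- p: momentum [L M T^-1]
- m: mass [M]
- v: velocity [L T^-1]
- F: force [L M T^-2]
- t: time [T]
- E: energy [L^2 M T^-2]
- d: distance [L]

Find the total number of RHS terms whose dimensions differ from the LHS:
1

LHS p: [L M T^-1]
- mv: [L M T^-1] ✓
- Ft: [L M T^-1] ✓
- Ed: [L^3 M T^-2] ✗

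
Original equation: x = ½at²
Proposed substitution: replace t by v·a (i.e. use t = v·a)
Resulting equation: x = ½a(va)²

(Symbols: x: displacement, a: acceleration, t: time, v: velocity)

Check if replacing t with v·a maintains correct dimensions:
No

[t] = [T] and [v·a] = [L^2 T^-3]. These differ, so the substitution replaces a quantity by one of different dimensions and the result x = ½a(va)² has LHS [L] vs RHS [L^5 T^-8] — inconsistent.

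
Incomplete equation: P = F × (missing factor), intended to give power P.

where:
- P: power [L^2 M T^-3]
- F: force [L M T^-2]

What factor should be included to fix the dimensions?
v (velocity), dimensions [L T^-1]

P has dimensions [L^2 M T^-3] and F has dimensions [L M T^-2].
The missing factor must have dimensions [L^2 M T^-3] / [L M T^-2] = [L T^-1], i.e. velocity (v).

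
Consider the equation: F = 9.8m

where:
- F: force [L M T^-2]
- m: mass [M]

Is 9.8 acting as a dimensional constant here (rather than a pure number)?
Yes

F has dimensions [L M T^-2], while m alone has dimensions [M]. For the equation to balance, the factor 9.8 must carry dimensions [L T^-2] — it is a dimensional constant (a numerical value of a physical quantity with its units suppressed), not a pure number.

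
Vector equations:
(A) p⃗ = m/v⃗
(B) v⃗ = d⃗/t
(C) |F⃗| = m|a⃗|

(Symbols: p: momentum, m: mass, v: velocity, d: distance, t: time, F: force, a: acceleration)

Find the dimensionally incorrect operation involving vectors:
(A) p⃗ = m/v⃗

(A) p⃗ = m/v⃗: LHS [L M T^-1], RHS [L^-1 M T] ✗ — momentum is mass times velocity; should be mv⃗ (and division by a vector is undefined)
(B) v⃗ = d⃗/t: LHS [L T^-1], RHS [L T^-1] ✓ — displacement (vector) divided by time (scalar)
(C) |F⃗| = m|a⃗|: LHS [L M T^-2], RHS [L M T^-2] ✓ — magnitudes of vectors are scalars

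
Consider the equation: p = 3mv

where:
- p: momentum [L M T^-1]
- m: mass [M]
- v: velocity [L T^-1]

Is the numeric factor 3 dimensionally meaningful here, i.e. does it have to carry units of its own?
No

p has dimensions [L M T^-1] and mv already has dimensions [L M T^-1], so the equation balances without 3 contributing any dimensions. 3 is a pure (dimensionless) number; changing or removing it would not affect dimensional consistency.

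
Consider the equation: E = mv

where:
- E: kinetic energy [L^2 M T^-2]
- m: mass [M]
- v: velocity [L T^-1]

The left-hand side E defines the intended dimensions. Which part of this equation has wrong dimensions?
The right-hand side term mv

E has dimensions [L^2 M T^-2], but mv has dimensions [L M T^-1], so the term mv is dimensionally wrong for E.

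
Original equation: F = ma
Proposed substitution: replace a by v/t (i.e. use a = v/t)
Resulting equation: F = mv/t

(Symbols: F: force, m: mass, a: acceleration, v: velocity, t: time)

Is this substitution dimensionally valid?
Yes

[a] = [L T^-2] and [v/t] = [L T^-2]. These match, so the substitution replaces a quantity by one of the same dimensions and the result F = mv/t has LHS [L M T^-2] vs RHS [L M T^-2] — still consistent.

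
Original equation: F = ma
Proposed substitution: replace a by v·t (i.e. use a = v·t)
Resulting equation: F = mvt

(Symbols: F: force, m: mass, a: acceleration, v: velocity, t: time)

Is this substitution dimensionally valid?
No

[a] = [L T^-2] and [v·t] = [L]. These differ, so the substitution replaces a quantity by one of different dimensions and the result F = mvt has LHS [L M T^-2] vs RHS [L M] — inconsistent.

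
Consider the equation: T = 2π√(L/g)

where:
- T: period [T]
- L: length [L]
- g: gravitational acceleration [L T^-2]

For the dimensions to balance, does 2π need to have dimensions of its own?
No

T has dimensions [T] and √(L/g) already has dimensions [T], so the equation balances without 2π contributing any dimensions. 2π is a pure (dimensionless) number; changing or removing it would not affect dimensional consistency.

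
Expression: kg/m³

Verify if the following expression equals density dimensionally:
Yes

The expression kg/m³ has dimensions [L^-3 M], which is exactly density [L^-3 M].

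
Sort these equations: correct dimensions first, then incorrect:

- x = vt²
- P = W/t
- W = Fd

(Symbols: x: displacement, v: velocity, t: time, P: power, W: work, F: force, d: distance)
Dimensionally correct: P = W/t, W = Fd
Dimensionally incorrect: x = vt²
Ordered (correct first, then incorrect): P = W/t, W = Fd, x = vt²

- x = vt²: LHS [L], RHS [L T] → incorrect ✗
- P = W/t: LHS [L^2 M T^-3], RHS [L^2 M T^-3] → correct ✓
- W = Fd: LHS [L^2 M T^-2], RHS [L^2 M T^-2] → correct ✓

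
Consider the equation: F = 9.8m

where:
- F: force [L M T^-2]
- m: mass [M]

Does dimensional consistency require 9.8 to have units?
Yes

F has dimensions [L M T^-2], while m alone has dimensions [M]. For the equation to balance, the factor 9.8 must carry dimensions [L T^-2] — it is a dimensional constant (a numerical value of a physical quantity with its units suppressed), not a pure number.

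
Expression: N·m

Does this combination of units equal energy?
Yes

The expression N·m has dimensions [L^2 M T^-2], which is exactly energy [L^2 M T^-2].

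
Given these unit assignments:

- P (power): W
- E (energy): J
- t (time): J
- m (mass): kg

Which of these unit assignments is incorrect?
t

The variable t (time) should have units s, not J.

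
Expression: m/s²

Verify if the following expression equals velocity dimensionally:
No

The expression m/s² has dimensions [L T^-2], but velocity has dimensions [L T^-1].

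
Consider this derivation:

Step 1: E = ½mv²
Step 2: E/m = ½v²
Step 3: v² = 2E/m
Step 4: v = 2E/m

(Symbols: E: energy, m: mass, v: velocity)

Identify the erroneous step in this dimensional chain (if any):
Step 4

Step 1: E = ½mv² → LHS [L^2 M T^-2], RHS [L^2 M T^-2] ✓
Step 2: E/m = ½v² → LHS [L^2 T^-2], RHS [L^2 T^-2] ✓
Step 3: v² = 2E/m → LHS [L^2 T^-2], RHS [L^2 T^-2] ✓
Step 4: v = 2E/m → LHS [L T^-1], RHS [L^2 T^-2] ✗

The first dimensional inconsistency appears in step 4: v = 2E/m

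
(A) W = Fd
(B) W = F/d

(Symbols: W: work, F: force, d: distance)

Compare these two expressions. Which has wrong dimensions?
(B)

(A) W = Fd: LHS [L^2 M T^-2], RHS [L^2 M T^-2] ✓
(B) W = F/d: LHS [L^2 M T^-2], RHS [M T^-2] ✗

Expression (B) W = F/d is dimensionally incorrect.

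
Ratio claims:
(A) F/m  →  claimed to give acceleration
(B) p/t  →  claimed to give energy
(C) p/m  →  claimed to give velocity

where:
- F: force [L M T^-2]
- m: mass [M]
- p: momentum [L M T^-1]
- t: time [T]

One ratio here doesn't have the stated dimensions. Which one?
(B) p/t does not give energy

(A) F/m: [L T^-2] = acceleration [L T^-2] ✓
(B) p/t: [L M T^-2] ≠ energy [L^2 M T^-2] ✗
(C) p/m: [L T^-1] = velocity [L T^-1] ✓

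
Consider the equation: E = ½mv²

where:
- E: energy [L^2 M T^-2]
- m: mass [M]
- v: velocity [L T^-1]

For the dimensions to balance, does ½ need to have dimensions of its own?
No

E has dimensions [L^2 M T^-2] and mv² already has dimensions [L^2 M T^-2], so the equation balances without ½ contributing any dimensions. ½ is a pure (dimensionless) number; changing or removing it would not affect dimensional consistency.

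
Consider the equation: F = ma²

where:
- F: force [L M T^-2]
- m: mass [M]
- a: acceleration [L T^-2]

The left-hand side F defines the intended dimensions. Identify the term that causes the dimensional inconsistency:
The right-hand side term ma²

F has dimensions [L M T^-2], but ma² has dimensions [L^2 M T^-4], so the term ma² is dimensionally wrong for F.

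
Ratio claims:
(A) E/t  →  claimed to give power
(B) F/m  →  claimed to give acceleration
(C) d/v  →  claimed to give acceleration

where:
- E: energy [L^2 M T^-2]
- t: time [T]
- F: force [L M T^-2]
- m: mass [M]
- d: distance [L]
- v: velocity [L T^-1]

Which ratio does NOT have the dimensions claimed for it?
(C) d/v does not give acceleration

(A) E/t: [L^2 M T^-3] = power [L^2 M T^-3] ✓
(B) F/m: [L T^-2] = acceleration [L T^-2] ✓
(C) d/v: [T] ≠ acceleration [L T^-2] ✗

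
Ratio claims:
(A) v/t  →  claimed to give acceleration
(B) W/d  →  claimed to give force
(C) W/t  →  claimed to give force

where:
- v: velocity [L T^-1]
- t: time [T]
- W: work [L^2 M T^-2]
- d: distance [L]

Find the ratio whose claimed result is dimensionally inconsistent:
(C) W/t does not give force

(A) v/t: [L T^-2] = acceleration [L T^-2] ✓
(B) W/d: [L M T^-2] = force [L M T^-2] ✓
(C) W/t: [L^2 M T^-3] ≠ force [L M T^-2] ✗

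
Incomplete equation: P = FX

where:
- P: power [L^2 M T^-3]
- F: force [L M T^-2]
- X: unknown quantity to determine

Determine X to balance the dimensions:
X = v (velocity), dimensions [L T^-1]

P has dimensions [L^2 M T^-3]; the rest of the RHS (F) has dimensions [L M T^-2].
So X must have dimensions [L T^-1] — X = v (velocity).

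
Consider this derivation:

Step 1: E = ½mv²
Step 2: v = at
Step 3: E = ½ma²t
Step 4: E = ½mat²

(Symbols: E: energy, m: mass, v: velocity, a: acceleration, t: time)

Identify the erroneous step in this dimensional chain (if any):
Step 3

Step 1: E = ½mv² → LHS [L^2 M T^-2], RHS [L^2 M T^-2] ✓
Step 2: v = at → LHS [L T^-1], RHS [L T^-1] ✓
Step 3: E = ½ma²t → LHS [L^2 M T^-2], RHS [L^2 M T^-3] ✗

The first dimensional inconsistency appears in step 3: E = ½ma²t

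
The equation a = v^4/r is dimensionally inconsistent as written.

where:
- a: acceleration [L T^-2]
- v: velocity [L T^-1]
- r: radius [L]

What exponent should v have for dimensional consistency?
The exponent of v should be 2: a = v^2/r

The LHS a has dimensions [L T^-2]; v has dimensions [L T^-1].
As written, the RHS v^4/r (exponent 4 on v) has dimensions [L^3 T^-4], which does not match.
With exponent 2, the RHS v^2/r has dimensions [L T^-2], matching the LHS.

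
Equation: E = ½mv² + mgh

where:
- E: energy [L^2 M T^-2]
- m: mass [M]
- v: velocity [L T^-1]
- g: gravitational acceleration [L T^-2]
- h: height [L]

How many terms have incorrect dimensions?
0

LHS E: [L^2 M T^-2]
- ½mv²: [L^2 M T^-2] ✓
- mgh: [L^2 M T^-2] ✓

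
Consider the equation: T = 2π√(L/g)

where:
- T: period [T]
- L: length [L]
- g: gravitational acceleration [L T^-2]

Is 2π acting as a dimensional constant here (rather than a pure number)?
No

T has dimensions [T] and √(L/g) already has dimensions [T], so the equation balances without 2π contributing any dimensions. 2π is a pure (dimensionless) number; changing or removing it would not affect dimensional consistency.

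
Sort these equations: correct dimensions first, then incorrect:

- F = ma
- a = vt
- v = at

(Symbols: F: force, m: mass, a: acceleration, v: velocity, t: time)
Dimensionally correct: F = ma, v = at
Dimensionally incorrect: a = vt
Ordered (correct first, then incorrect): F = ma, v = at, a = vt

- F = ma: LHS [L M T^-2], RHS [L M T^-2] → correct ✓
- a = vt: LHS [L T^-2], RHS [L] → incorrect ✗
- v = at: LHS [L T^-1], RHS [L T^-1] → correct ✓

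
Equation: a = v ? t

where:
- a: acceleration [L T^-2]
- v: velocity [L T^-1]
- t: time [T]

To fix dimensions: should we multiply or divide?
division (÷): a = v ÷ t

a [L T^-2]; v [L T^-1]; t [T].
v × t → [L] ✗
v ÷ t → [L T^-2] ✓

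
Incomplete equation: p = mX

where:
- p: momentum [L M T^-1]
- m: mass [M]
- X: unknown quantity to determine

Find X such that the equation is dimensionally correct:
X = v (velocity), dimensions [L T^-1]

p has dimensions [L M T^-1]; the rest of the RHS (m) has dimensions [M].
So X must have dimensions [L T^-1] — X = v (velocity).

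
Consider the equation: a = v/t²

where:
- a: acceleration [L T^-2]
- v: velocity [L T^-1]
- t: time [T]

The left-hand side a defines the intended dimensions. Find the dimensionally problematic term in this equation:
The right-hand side term v/t²

a has dimensions [L T^-2], but v/t² has dimensions [L T^-3], so the term v/t² is dimensionally wrong for a.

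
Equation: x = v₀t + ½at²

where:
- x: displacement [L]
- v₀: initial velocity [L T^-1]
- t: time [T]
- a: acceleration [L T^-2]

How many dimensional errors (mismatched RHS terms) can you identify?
0

LHS x: [L]
- v₀t: [L] ✓
- ½at²: [L] ✓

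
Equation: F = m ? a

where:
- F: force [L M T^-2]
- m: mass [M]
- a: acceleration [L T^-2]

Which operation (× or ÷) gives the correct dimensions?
multiplication (×): F = m × a

F [L M T^-2]; m [M]; a [L T^-2].
m × a → [L M T^-2] ✓
m ÷ a → [L^-1 M T^2] ✗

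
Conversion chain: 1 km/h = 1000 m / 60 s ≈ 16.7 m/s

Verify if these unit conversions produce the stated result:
The chain is incorrect (it contains an error).

Incorrect: 1 h = 3600 s, not 60 s (1 km/h ≈ 0.278 m/s)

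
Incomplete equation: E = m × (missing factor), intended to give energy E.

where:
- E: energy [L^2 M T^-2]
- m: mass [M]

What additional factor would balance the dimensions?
v² (velocity squared), dimensions [L^2 T^-2]

E has dimensions [L^2 M T^-2] and m has dimensions [M].
The missing factor must have dimensions [L^2 M T^-2] / [M] = [L^2 T^-2], i.e. velocity squared (v²).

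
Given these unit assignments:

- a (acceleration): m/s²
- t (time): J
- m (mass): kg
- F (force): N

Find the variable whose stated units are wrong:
t

The variable t (time) should have units s, not J.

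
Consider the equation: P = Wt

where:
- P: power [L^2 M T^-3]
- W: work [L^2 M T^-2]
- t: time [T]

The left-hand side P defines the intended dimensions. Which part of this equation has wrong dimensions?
The right-hand side term Wt

P has dimensions [L^2 M T^-3], but Wt has dimensions [L^2 M T^-1], so the term Wt is dimensionally wrong for P.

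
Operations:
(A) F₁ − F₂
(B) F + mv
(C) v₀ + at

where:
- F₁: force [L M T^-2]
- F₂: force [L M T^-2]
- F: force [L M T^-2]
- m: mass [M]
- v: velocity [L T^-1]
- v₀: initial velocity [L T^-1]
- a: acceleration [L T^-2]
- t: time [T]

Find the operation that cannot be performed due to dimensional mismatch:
(B) F + mv

(A) F₁ − F₂: F₁ [L M T^-2] and F₂ [L M T^-2] — same dimensions ✓
(B) F + mv: F [L M T^-2] and mv [L M T^-1] — different dimensions cannot be added/subtracted ✗
(C) v₀ + at: v₀ [L T^-1] and at [L T^-1] — same dimensions ✓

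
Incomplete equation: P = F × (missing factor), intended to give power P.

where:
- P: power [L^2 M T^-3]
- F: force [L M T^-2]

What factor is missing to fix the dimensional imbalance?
v (velocity), dimensions [L T^-1]

P has dimensions [L^2 M T^-3] and F has dimensions [L M T^-2].
The missing factor must have dimensions [L^2 M T^-3] / [L M T^-2] = [L T^-1], i.e. velocity (v).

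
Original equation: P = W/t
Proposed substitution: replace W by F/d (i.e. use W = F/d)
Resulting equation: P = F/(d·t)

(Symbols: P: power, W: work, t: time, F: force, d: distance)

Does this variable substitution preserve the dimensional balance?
No

[W] = [L^2 M T^-2] and [F/d] = [M T^-2]. These differ, so the substitution replaces a quantity by one of different dimensions and the result P = F/(d·t) has LHS [L^2 M T^-3] vs RHS [M T^-3] — inconsistent.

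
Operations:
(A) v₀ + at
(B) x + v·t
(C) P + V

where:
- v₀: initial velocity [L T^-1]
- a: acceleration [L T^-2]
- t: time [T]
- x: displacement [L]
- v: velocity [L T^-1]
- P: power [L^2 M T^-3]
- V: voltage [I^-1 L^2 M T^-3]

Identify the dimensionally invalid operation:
(C) P + V

(A) v₀ + at: v₀ [L T^-1] and at [L T^-1] — same dimensions ✓
(B) x + v·t: x [L] and v·t [L] — same dimensions ✓
(C) P + V: P [L^2 M T^-3] and V [I^-1 L^2 M T^-3] — different dimensions cannot be added/subtracted ✗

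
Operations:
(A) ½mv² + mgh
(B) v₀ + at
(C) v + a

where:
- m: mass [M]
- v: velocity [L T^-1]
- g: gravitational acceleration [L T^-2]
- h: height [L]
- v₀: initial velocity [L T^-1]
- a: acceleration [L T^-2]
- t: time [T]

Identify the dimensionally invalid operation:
(C) v + a

(A) ½mv² + mgh: ½mv² [L^2 M T^-2] and mgh [L^2 M T^-2] — same dimensions ✓
(B) v₀ + at: v₀ [L T^-1] and at [L T^-1] — same dimensions ✓
(C) v + a: v [L T^-1] and a [L T^-2] — different dimensions cannot be added/subtracted ✗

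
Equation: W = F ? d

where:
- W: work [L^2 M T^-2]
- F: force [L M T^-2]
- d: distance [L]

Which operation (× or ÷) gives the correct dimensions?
multiplication (×): W = F × d

W [L^2 M T^-2]; F [L M T^-2]; d [L].
F × d → [L^2 M T^-2] ✓
F ÷ d → [M T^-2] ✗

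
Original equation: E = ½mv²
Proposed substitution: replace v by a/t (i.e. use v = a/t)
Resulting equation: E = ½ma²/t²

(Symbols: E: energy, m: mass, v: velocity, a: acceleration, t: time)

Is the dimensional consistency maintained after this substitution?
No

[v] = [L T^-1] and [a/t] = [L T^-3]. These differ, so the substitution replaces a quantity by one of different dimensions and the result E = ½ma²/t² has LHS [L^2 M T^-2] vs RHS [L^2 M T^-6] — inconsistent.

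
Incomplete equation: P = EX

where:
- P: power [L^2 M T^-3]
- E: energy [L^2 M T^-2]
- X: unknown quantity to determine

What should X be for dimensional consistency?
X = f (inverse time / frequency (1/t)), dimensions [T^-1]

P has dimensions [L^2 M T^-3]; the rest of the RHS (E) has dimensions [L^2 M T^-2].
So X must have dimensions [T^-1] — X = f (inverse time / frequency (1/t)).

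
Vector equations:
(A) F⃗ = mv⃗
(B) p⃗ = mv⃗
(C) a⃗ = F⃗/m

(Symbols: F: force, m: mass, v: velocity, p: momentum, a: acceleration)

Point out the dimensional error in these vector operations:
(A) F⃗ = mv⃗

(A) F⃗ = mv⃗: LHS [L M T^-2], RHS [L M T^-1] ✗ — mass times velocity is momentum, not force; should be ma⃗
(B) p⃗ = mv⃗: LHS [L M T^-1], RHS [L M T^-1] ✓ — mass (scalar) times velocity (vector)
(C) a⃗ = F⃗/m: LHS [L T^-2], RHS [L T^-2] ✓ — force (vector) divided by mass (scalar)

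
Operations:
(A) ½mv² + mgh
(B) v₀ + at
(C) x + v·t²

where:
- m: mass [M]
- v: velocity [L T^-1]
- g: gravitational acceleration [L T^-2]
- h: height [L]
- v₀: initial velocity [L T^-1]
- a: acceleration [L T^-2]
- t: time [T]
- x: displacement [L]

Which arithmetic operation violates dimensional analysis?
(C) x + v·t²

(A) ½mv² + mgh: ½mv² [L^2 M T^-2] and mgh [L^2 M T^-2] — same dimensions ✓
(B) v₀ + at: v₀ [L T^-1] and at [L T^-1] — same dimensions ✓
(C) x + v·t²: x [L] and v·t² [L T] — different dimensions cannot be added/subtracted ✗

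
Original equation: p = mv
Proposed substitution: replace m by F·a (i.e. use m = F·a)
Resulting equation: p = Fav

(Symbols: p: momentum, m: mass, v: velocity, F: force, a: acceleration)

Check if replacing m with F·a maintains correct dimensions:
No

[m] = [M] and [F·a] = [L^2 M T^-4]. These differ, so the substitution replaces a quantity by one of different dimensions and the result p = Fav has LHS [L M T^-1] vs RHS [L^3 M T^-5] — inconsistent.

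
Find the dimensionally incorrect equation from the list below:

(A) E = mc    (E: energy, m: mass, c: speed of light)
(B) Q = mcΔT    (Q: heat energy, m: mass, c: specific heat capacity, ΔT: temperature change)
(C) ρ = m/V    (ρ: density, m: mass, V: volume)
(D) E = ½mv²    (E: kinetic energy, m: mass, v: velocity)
(A) E = mc

The equation (A) E = mc is dimensionally incorrect.

LHS (E): [L^2 M T^-2]
RHS (mc): [L M T^-1] ✗

The dimensions do not match. The other three equations balance.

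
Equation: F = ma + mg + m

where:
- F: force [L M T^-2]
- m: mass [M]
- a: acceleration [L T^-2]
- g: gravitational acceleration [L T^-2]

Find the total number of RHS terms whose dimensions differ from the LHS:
1

LHS F: [L M T^-2]
- ma: [L M T^-2] ✓
- mg: [L M T^-2] ✓
- m: [M] ✗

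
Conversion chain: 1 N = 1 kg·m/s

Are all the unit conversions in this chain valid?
The chain is incorrect (it contains an error).

Incorrect: Newton is kg·m/s², not kg·m/s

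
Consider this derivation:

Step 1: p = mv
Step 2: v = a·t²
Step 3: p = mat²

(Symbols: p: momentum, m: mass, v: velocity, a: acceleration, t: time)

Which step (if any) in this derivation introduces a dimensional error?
Step 2

Step 1: p = mv → LHS [L M T^-1], RHS [L M T^-1] ✓
Step 2: v = a·t² → LHS [L T^-1], RHS [L] ✗

The first dimensional inconsistency appears in step 2: v = a·t²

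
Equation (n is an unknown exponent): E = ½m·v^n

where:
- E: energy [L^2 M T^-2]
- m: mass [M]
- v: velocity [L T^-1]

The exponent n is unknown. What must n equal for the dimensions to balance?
n = 2

E has dimensions [L^2 M T^-2]; v has dimensions [L T^-1].
The rest of the RHS has dimensions [M], so v^n must supply [L^2 T^-2].
With n = 2: ½m·v^2 has dimensions [L^2 M T^-2], matching the LHS ✓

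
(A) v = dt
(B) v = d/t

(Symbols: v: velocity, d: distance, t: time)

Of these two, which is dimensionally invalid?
(A)

(A) v = dt: LHS [L T^-1], RHS [L T] ✗
(B) v = d/t: LHS [L T^-1], RHS [L T^-1] ✓

Expression (A) v = dt is dimensionally incorrect.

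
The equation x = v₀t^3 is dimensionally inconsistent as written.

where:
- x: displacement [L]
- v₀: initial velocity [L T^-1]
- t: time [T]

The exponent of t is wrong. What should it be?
The exponent of t should be 1: x = v₀t

The LHS x has dimensions [L]; t has dimensions [T].
As written, the RHS v₀t^3 (exponent 3 on t) has dimensions [L T^2], which does not match.
With exponent 1, the RHS v₀t has dimensions [L], matching the LHS.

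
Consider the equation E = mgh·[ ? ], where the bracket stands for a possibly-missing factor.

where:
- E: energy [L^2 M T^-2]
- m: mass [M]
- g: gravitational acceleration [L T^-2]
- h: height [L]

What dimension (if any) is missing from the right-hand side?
Nothing is missing — the bracketed factor must be dimensionless.

E has dimensions [L^2 M T^-2] and mgh already has dimensions [L^2 M T^-2], so E = mgh is dimensionally complete.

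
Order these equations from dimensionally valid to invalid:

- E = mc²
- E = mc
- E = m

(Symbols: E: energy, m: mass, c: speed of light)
Dimensionally correct: E = mc²
Dimensionally incorrect: E = mc, E = m
Ordered (correct first, then incorrect): E = mc², E = mc, E = m

- E = mc²: LHS [L^2 M T^-2], RHS [L^2 M T^-2] → correct ✓
- E = mc: LHS [L^2 M T^-2], RHS [L M T^-1] → incorrect ✗
- E = m: LHS [L^2 M T^-2], RHS [M] → incorrect ✗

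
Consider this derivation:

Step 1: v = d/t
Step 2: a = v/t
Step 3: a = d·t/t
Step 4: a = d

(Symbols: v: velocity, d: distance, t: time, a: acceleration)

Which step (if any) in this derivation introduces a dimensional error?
Step 3

Step 1: v = d/t → LHS [L T^-1], RHS [L T^-1] ✓
Step 2: a = v/t → LHS [L T^-2], RHS [L T^-2] ✓
Step 3: a = d·t/t → LHS [L T^-2], RHS [L] ✗

The first dimensional inconsistency appears in step 3: a = d·t/t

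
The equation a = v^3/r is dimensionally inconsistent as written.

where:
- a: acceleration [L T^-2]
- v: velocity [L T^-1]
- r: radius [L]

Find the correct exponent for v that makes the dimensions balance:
The exponent of v should be 2: a = v^2/r

The LHS a has dimensions [L T^-2]; v has dimensions [L T^-1].
As written, the RHS v^3/r (exponent 3 on v) has dimensions [L^2 T^-3], which does not match.
With exponent 2, the RHS v^2/r has dimensions [L T^-2], matching the LHS.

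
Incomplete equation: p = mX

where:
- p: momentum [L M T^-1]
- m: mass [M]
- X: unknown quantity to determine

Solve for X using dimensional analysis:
X = v (velocity), dimensions [L T^-1]

p has dimensions [L M T^-1]; the rest of the RHS (m) has dimensions [M].
So X must have dimensions [L T^-1] — X = v (velocity).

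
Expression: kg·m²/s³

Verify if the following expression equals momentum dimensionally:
No

The expression kg·m²/s³ has dimensions [L^2 M T^-3], but momentum has dimensions [L M T^-1].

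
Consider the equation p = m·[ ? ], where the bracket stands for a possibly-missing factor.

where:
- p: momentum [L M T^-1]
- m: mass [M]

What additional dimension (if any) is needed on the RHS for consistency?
[L T^-1] — velocity (e.g. v)

p has dimensions [L M T^-1]; m has dimensions [M].
The bracketed factor must supply [L M T^-1] / [M] = [L T^-1].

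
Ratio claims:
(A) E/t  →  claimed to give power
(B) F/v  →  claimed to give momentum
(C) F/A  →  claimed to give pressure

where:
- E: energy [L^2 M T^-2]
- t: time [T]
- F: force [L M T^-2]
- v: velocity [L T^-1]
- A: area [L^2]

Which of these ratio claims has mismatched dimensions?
(B) F/v does not give momentum

(A) E/t: [L^2 M T^-3] = power [L^2 M T^-3] ✓
(B) F/v: [M T^-1] ≠ momentum [L M T^-1] ✗
(C) F/A: [L^-1 M T^-2] = pressure [L^-1 M T^-2] ✓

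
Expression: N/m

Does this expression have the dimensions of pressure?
No

The expression N/m has dimensions [M T^-2], but pressure has dimensions [L^-1 M T^-2].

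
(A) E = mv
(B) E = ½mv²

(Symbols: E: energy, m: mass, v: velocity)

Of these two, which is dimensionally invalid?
(A)

(A) E = mv: LHS [L^2 M T^-2], RHS [L M T^-1] ✗
(B) E = ½mv²: LHS [L^2 M T^-2], RHS [L^2 M T^-2] ✓

Expression (A) E = mv is dimensionally incorrect.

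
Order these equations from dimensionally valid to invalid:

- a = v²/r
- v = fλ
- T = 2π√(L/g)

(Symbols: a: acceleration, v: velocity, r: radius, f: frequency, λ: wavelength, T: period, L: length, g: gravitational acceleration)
Dimensionally correct: a = v²/r, v = fλ, T = 2π√(L/g)
Dimensionally incorrect: none
Ordered (correct first, then incorrect): a = v²/r, v = fλ, T = 2π√(L/g)

- a = v²/r: LHS [L T^-2], RHS [L T^-2] → correct ✓
- v = fλ: LHS [L T^-1], RHS [L T^-1] → correct ✓
- T = 2π√(L/g): LHS [T], RHS [T] → correct ✓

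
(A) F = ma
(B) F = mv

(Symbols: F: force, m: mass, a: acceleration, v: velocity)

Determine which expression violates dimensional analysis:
(B)

(A) F = ma: LHS [L M T^-2], RHS [L M T^-2] ✓
(B) F = mv: LHS [L M T^-2], RHS [L M T^-1] ✗

Expression (B) F = mv is dimensionally incorrect.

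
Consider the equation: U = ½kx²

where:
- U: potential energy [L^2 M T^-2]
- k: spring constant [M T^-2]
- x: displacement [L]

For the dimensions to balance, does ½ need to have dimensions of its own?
No

U has dimensions [L^2 M T^-2] and kx² already has dimensions [L^2 M T^-2], so the equation balances without ½ contributing any dimensions. ½ is a pure (dimensionless) number; changing or removing it would not affect dimensional consistency.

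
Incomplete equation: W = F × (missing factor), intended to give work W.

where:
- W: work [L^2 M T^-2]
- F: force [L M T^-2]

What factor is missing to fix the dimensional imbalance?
d (distance), dimensions [L]

W has dimensions [L^2 M T^-2] and F has dimensions [L M T^-2].
The missing factor must have dimensions [L^2 M T^-2] / [L M T^-2] = [L], i.e. distance (d).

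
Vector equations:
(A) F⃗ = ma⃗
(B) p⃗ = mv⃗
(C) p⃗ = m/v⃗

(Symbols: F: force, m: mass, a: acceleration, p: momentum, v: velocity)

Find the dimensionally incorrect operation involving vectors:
(C) p⃗ = m/v⃗

(A) F⃗ = ma⃗: LHS [L M T^-2], RHS [L M T^-2] ✓ — Force and acceleration are vectors, mass is a scalar
(B) p⃗ = mv⃗: LHS [L M T^-1], RHS [L M T^-1] ✓ — mass (scalar) times velocity (vector)
(C) p⃗ = m/v⃗: LHS [L M T^-1], RHS [L^-1 M T] ✗ — momentum is mass times velocity; should be mv⃗ (and division by a vector is undefined)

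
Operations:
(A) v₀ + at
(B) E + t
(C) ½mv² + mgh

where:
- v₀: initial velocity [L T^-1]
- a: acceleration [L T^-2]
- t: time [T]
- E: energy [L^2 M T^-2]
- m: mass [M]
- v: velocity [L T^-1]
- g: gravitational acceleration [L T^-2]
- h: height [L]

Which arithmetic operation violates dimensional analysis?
(B) E + t

(A) v₀ + at: v₀ [L T^-1] and at [L T^-1] — same dimensions ✓
(B) E + t: E [L^2 M T^-2] and t [T] — different dimensions cannot be added/subtracted ✗
(C) ½mv² + mgh: ½mv² [L^2 M T^-2] and mgh [L^2 M T^-2] — same dimensions ✓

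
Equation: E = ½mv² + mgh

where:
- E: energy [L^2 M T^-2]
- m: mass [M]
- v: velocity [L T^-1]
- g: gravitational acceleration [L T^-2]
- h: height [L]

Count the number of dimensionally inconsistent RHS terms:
0

LHS E: [L^2 M T^-2]
- ½mv²: [L^2 M T^-2] ✓
- mgh: [L^2 M T^-2] ✓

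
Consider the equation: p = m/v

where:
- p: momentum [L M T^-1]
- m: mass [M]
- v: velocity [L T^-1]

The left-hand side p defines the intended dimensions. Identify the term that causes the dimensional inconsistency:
The right-hand side term m/v

p has dimensions [L M T^-1], but m/v has dimensions [L^-1 M T], so the term m/v is dimensionally wrong for p.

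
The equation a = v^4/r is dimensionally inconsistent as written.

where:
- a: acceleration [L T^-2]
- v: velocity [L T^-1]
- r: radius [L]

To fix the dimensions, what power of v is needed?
The exponent of v should be 2: a = v^2/r

The LHS a has dimensions [L T^-2]; v has dimensions [L T^-1].
As written, the RHS v^4/r (exponent 4 on v) has dimensions [L^3 T^-4], which does not match.
With exponent 2, the RHS v^2/r has dimensions [L T^-2], matching the LHS.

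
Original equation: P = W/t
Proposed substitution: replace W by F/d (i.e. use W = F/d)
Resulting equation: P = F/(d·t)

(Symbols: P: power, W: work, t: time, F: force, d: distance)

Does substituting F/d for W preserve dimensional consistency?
No

[W] = [L^2 M T^-2] and [F/d] = [M T^-2]. These differ, so the substitution replaces a quantity by one of different dimensions and the result P = F/(d·t) has LHS [L^2 M T^-3] vs RHS [M T^-3] — inconsistent.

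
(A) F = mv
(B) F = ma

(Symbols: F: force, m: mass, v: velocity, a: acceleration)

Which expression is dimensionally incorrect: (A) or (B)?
(A)

(A) F = mv: LHS [L M T^-2], RHS [L M T^-1] ✗
(B) F = ma: LHS [L M T^-2], RHS [L M T^-2] ✓

Expression (A) F = mv is dimensionally incorrect.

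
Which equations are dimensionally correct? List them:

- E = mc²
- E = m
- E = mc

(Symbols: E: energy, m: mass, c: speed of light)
Dimensionally correct: E = mc²
Dimensionally incorrect: E = m, E = mc
Ordered (correct first, then incorrect): E = mc², E = m, E = mc

- E = mc²: LHS [L^2 M T^-2], RHS [L^2 M T^-2] → correct ✓
- E = m: LHS [L^2 M T^-2], RHS [M] → incorrect ✗
- E = mc: LHS [L^2 M T^-2], RHS [L M T^-1] → incorrect ✗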